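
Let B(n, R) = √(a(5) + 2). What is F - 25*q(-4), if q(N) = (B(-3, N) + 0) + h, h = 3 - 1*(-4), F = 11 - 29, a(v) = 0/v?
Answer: -193 - 25*√2 ≈ -228.36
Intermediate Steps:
a(v) = 0
F = -18
B(n, R) = √2 (B(n, R) = √(0 + 2) = √2)
h = 7 (h = 3 + 4 = 7)
q(N) = 7 + √2 (q(N) = (√2 + 0) + 7 = √2 + 7 = 7 + √2)
F - 25*q(-4) = -18 - 25*(7 + √2) = -18 + (-175 - 25*√2) = -193 - 25*√2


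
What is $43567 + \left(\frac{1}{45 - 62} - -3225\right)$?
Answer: $\frac{795463}{17} \approx 46792.0$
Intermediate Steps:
$43567 + \left(\frac{1}{45 - 62} - -3225\right) = 43567 + \left(\frac{1}{45 - 62} + 3225\right) = 43567 + \left(\frac{1}{-17} + 3225\right) = 43567 + \left(- \frac{1}{17} + 3225\right) = 43567 + \frac{54824}{17} = \frac{795463}{17}$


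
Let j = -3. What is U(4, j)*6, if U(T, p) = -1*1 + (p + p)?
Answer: -42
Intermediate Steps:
U(T, p) = -1 + 2*p
U(4, j)*6 = (-1 + 2*(-3))*6 = (-1 - 6)*6 = -7*6 = -42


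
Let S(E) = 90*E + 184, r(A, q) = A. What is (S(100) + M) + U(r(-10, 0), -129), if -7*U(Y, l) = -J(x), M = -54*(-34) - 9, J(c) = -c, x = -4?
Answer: 77081/7 ≈ 11012.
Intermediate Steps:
S(E) = 184 + 90*E
M = 1827 (M = 1836 - 9 = 1827)
U(Y, l) = 4/7 (U(Y, l) = -(-1)*(-1*(-4))/7 = -(-1)*4/7 = -⅐*(-4) = 4/7)
(S(100) + M) + U(r(-10, 0), -129) = ((184 + 90*100) + 1827) + 4/7 = ((184 + 9000) + 1827) + 4/7 = (9184 + 1827) + 4/7 = 11011 + 4/7 = 77081/7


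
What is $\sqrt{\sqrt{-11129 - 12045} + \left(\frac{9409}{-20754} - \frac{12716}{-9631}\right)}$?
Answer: $\frac{\sqrt{3848607737986510 + 4439191508598564 i \sqrt{23174}}}{66627258} \approx 8.7493 + 8.6996 i$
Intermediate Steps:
$\sqrt{\sqrt{-11129 - 12045} + \left(\frac{9409}{-20754} - \frac{12716}{-9631}\right)} = \sqrt{\sqrt{-23174} + \left(9409 \left(- \frac{1}{20754}\right) - - \frac{12716}{9631}\right)} = \sqrt{i \sqrt{23174} + \left(- \frac{9409}{20754} + \frac{12716}{9631}\right)} = \sqrt{i \sqrt{23174} + \frac{173289785}{199881774}} = \sqrt{\frac{173289785}{199881774} + i \sqrt{23174}}$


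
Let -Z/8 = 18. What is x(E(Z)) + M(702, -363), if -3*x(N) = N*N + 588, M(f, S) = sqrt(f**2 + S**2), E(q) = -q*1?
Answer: -7108 + 3*sqrt(69397) ≈ -6317.7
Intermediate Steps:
Z = -144 (Z = -8*18 = -144)
E(q) = -q
M(f, S) = sqrt(S**2 + f**2)
x(N) = -196 - N**2/3 (x(N) = -(N*N + 588)/3 = -(N**2 + 588)/3 = -(588 + N**2)/3 = -196 - N**2/3)
x(E(Z)) + M(702, -363) = (-196 - (-1*(-144))**2/3) + sqrt((-363)**2 + 702**2) = (-196 - 1/3*144**2) + sqrt(131769 + 492804) = (-196 - 1/3*20736) + sqrt(624573) = (-196 - 6912) + 3*sqrt(69397) = -7108 + 3*sqrt(69397)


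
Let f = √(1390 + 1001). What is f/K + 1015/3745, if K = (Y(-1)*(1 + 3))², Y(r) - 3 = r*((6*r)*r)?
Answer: 29/107 + √2391/144 ≈ 0.61060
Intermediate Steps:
f = √2391 ≈ 48.898
Y(r) = 3 + 6*r³ (Y(r) = 3 + r*((6*r)*r) = 3 + r*(6*r²) = 3 + 6*r³)
K = 144 (K = ((3 + 6*(-1)³)*(1 + 3))² = ((3 + 6*(-1))*4)² = ((3 - 6)*4)² = (-3*4)² = (-12)² = 144)
f/K + 1015/3745 = √2391/144 + 1015/3745 = √2391*(1/144) + 1015*(1/3745) = √2391/144 + 29/107 = 29/107 + √2391/144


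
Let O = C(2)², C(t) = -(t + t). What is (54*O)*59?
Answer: 50976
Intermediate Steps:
C(t) = -2*t
O = 16 (O = (-2*2)² = (-4)² = 16)
(54*O)*59 = (54*16)*59 = 864*59 = 50976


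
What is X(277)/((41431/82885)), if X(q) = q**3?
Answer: 1761632236705/41431 ≈ 4.2520e+7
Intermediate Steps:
X(277)/((41431/82885)) = 277**3/((41431/82885)) = 21253933/((41431*(1/82885))) = 21253933/(41431/82885) = 21253933*(82885/41431) = 1761632236705/41431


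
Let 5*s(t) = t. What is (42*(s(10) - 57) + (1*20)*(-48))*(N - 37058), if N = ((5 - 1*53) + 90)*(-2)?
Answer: 121454340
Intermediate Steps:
s(t) = t/5
N = -84 (N = ((5 - 53) + 90)*(-2) = (-48 + 90)*(-2) = 42*(-2) = -84)
(42*(s(10) - 57) + (1*20)*(-48))*(N - 37058) = (42*((1/5)*10 - 57) + (1*20)*(-48))*(-84 - 37058) = (42*(2 - 57) + 20*(-48))*(-37142) = (42*(-55) - 960)*(-37142) = (-2310 - 960)*(-37142) = -3270*(-37142) = 121454340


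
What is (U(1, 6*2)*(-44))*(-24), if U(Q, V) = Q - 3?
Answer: -2112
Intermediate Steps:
U(Q, V) = -3 + Q
(U(1, 6*2)*(-44))*(-24) = ((-3 + 1)*(-44))*(-24) = -2*(-44)*(-24) = 88*(-24) = -2112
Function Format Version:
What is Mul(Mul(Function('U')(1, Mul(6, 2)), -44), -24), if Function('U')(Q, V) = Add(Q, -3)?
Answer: -2112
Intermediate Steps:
Function('U')(Q, V) = Add(-3, Q)
Mul(Mul(Function('U')(1, Mul(6, 2)), -44), -24) = Mul(Mul(Add(-3, 1), -44), -24) = Mul(Mul(-2, -44), -24) = Mul(88, -24) = -2112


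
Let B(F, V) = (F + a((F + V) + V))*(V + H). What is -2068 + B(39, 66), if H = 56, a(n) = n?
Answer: 23552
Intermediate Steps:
B(F, V) = (56 + V)*(2*F + 2*V) (B(F, V) = (F + ((F + V) + V))*(V + 56) = (F + (F + 2*V))*(56 + V) = (2*F + 2*V)*(56 + V) = (56 + V)*(2*F + 2*V))
-2068 + B(39, 66) = -2068 + (2*66² + 112*39 + 112*66 + 2*39*66) = -2068 + (2*4356 + 4368 + 7392 + 5148) = -2068 + (8712 + 4368 + 7392 + 5148) = -2068 + 25620 = 23552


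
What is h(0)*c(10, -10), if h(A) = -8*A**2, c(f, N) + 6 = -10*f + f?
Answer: 0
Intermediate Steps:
c(f, N) = -6 - 9*f (c(f, N) = -6 + (-10*f + f) = -6 - 9*f)
h(0)*c(10, -10) = (-8*0**2)*(-6 - 9*10) = (-8*0)*(-6 - 90) = 0*(-96) = 0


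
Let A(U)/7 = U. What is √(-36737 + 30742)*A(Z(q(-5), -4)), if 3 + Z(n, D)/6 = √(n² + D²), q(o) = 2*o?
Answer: I*√5995*(-126 + 84*√29) ≈ 25269.0*I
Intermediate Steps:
Z(n, D) = -18 + 6*√(D² + n²) (Z(n, D) = -18 + 6*√(n² + D²) = -18 + 6*√(D² + n²))
A(U) = 7*U
√(-36737 + 30742)*A(Z(q(-5), -4)) = √(-36737 + 30742)*(7*(-18 + 6*√((-4)² + (2*(-5))²))) = √(-5995)*(7*(-18 + 6*√(16 + (-10)²))) = (I*√5995)*(7*(-18 + 6*√(16 + 100))) = (I*√5995)*(7*(-18 + 6*√116)) = (I*√5995)*(7*(-18 + 6*(2*√29))) = (I*√5995)*(7*(-18 + 12*√29)) = (I*√5995)*(-126 + 84*√29) = I*√5995*(-126 + 84*√29)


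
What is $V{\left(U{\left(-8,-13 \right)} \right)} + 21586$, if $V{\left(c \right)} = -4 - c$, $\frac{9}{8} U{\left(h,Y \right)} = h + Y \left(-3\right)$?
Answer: $\frac{193990}{9} \approx 21554.0$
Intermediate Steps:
$U{\left(h,Y \right)} = - \frac{8 Y}{3} + \frac{8 h}{9}$ ($U{\left(h,Y \right)} = \frac{8 \left(h + Y \left(-3\right)\right)}{9} = \frac{8 \left(h - 3 Y\right)}{9} = - \frac{8 Y}{3} + \frac{8 h}{9}$)
$V{\left(U{\left(-8,-13 \right)} \right)} + 21586 = \left(-4 - \left(\left(- \frac{8}{3}\right) \left(-13\right) + \frac{8}{9} \left(-8\right)\right)\right) + 21586 = \left(-4 - \left(\frac{104}{3} - \frac{64}{9}\right)\right) + 21586 = \left(-4 - \frac{248}{9}\right) + 21586 = - \frac{284}{9} + 21586 = \frac{193990}{9}$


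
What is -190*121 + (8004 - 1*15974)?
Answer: -30960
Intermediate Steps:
-190*121 + (8004 - 1*15974) = -22990 + (8004 - 15974) = -22990 - 7970 = -30960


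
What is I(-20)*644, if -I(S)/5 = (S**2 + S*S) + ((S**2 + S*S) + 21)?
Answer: -5219620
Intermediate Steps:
I(S) = -105 - 20*S**2 (I(S) = -5*((S**2 + S*S) + ((S**2 + S*S) + 21)) = -5*((S**2 + S**2) + ((S**2 + S**2) + 21)) = -5*(2*S**2 + (2*S**2 + 21)) = -5*(2*S**2 + (21 + 2*S**2)) = -5*(21 + 4*S**2) = -105 - 20*S**2)
I(-20)*644 = (-105 - 20*(-20)**2)*644 = (-105 - 20*400)*644 = (-105 - 8000)*644 = -8105*644 = -5219620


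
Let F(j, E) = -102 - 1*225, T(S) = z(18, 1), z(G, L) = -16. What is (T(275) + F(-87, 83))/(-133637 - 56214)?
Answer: 343/189851 ≈ 0.0018067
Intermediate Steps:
T(S) = -16
F(j, E) = -327 (F(j, E) = -102 - 225 = -327)
(T(275) + F(-87, 83))/(-133637 - 56214) = (-16 - 327)/(-133637 - 56214) = -343/(-189851) = -343*(-1/189851) = 343/189851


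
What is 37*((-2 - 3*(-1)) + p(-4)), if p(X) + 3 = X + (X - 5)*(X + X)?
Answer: 2442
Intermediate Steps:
p(X) = -3 + X + 2*X*(-5 + X) (p(X) = -3 + (X + (X - 5)*(X + X)) = -3 + (X + (-5 + X)*(2*X)) = -3 + (X + 2*X*(-5 + X)) = -3 + X + 2*X*(-5 + X))
37*((-2 - 3*(-1)) + p(-4)) = 37*((-2 - 3*(-1)) + (-3 - 9*(-4) + 2*(-4)**2)) = 37*((-2 + 3) + (-3 + 36 + 2*16)) = 37*(1 + (-3 + 36 + 32)) = 37*(1 + 65) = 37*66 = 2442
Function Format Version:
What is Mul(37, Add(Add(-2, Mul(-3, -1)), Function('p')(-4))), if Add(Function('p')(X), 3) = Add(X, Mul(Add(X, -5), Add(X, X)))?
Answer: 2442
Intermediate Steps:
Function('p')(X) = Add(-3, X, Mul(2, X, Add(-5, X))) (Function('p')(X) = Add(-3, Add(X, Mul(Add(X, -5), Add(X, X)))) = Add(-3, Add(X, Mul(Add(-5, X), Mul(2, X)))) = Add(-3, Add(X, Mul(2, X, Add(-5, X)))) = Add(-3, X, Mul(2, X, Add(-5, X))))
Mul(37, Add(Add(-2, Mul(-3, -1)), Function('p')(-4))) = Mul(37, Add(Add(-2, Mul(-3, -1)), Add(-3, Mul(-9, -4), Mul(2, Pow(-4, 2))))) = Mul(37, Add(Add(-2, 3), Add(-3, 36, Mul(2, 16)))) = Mul(37, Add(1, Add(-3, 36, 32))) = Mul(37, Add(1, 65)) = Mul(37, 66) = 2442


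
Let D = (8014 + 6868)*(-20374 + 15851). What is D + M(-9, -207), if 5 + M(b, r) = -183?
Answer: -67311474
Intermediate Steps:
M(b, r) = -188 (M(b, r) = -5 - 183 = -188)
D = -67311286 (D = 14882*(-4523) = -67311286)
D + M(-9, -207) = -67311286 - 188 = -67311474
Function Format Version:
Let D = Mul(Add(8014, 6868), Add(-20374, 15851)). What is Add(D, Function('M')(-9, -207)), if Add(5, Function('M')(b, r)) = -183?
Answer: -67311474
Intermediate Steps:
Function('M')(b, r) = -188 (Function('M')(b, r) = Add(-5, -183) = -188)
D = -67311286 (D = Mul(14882, -4523) = -67311286)
Add(D, Function('M')(-9, -207)) = Add(-67311286, -188) = -67311474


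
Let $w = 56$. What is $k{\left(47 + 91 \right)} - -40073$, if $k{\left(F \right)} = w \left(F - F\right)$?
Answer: $40073$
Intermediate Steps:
$k{\left(F \right)} = 0$ ($k{\left(F \right)} = 56 \left(F - F\right) = 56 \cdot 0 = 0$)
$k{\left(47 + 91 \right)} - -40073 = 0 - -40073 = 0 + 40073 = 40073$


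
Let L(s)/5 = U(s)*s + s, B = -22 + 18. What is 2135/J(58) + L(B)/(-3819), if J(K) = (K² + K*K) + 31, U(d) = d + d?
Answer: 2402435/8604207 ≈ 0.27922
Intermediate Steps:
U(d) = 2*d
B = -4
L(s) = 5*s + 10*s² (L(s) = 5*((2*s)*s + s) = 5*(2*s² + s) = 5*(s + 2*s²) = 5*s + 10*s²)
J(K) = 31 + 2*K² (J(K) = (K² + K²) + 31 = 2*K² + 31 = 31 + 2*K²)
2135/J(58) + L(B)/(-3819) = 2135/(31 + 2*58²) + (5*(-4)*(1 + 2*(-4)))/(-3819) = 2135/(31 + 2*3364) + (5*(-4)*(1 - 8))*(-1/3819) = 2135/(31 + 6728) + (5*(-4)*(-7))*(-1/3819) = 2135/6759 + 140*(-1/3819) = 2135*(1/6759) - 140/3819 = 2135/6759 - 140/3819 = 2402435/8604207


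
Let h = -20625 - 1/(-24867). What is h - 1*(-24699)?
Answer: 101308159/24867 ≈ 4074.0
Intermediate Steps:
h = -512881874/24867 (h = -20625 - 1*(-1/24867) = -20625 + 1/24867 = -512881874/24867 ≈ -20625.)
h - 1*(-24699) = -512881874/24867 - 1*(-24699) = -512881874/24867 + 24699 = 101308159/24867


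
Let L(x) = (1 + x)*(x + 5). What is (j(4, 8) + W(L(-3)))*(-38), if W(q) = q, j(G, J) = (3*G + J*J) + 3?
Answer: -2850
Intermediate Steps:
j(G, J) = 3 + J² + 3*G (j(G, J) = (3*G + J²) + 3 = (J² + 3*G) + 3 = 3 + J² + 3*G)
L(x) = (1 + x)*(5 + x)
(j(4, 8) + W(L(-3)))*(-38) = ((3 + 8² + 3*4) + (5 + (-3)² + 6*(-3)))*(-38) = ((3 + 64 + 12) + (5 + 9 - 18))*(-38) = (79 - 4)*(-38) = 75*(-38) = -2850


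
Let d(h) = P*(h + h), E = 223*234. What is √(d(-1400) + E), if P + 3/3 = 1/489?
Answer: √13145981622/489 ≈ 234.47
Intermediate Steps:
E = 52182
P = -488/489 (P = -1 + 1/489 = -488/489 ≈ -0.99796)
d(h) = -976*h/489 (d(h) = -488*(h + h)/489 = -976*h/489)
√(d(-1400) + E) = √(-976/489*(-1400) + 52182) = √(1366400/489 + 52182) = √(26883398/489) = √13145981622/489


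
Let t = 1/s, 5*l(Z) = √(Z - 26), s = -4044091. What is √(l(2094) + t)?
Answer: √(-101102275 + 163546720162810*√517)/20220455 ≈ 3.0158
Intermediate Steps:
l(Z) = √(-26 + Z)/5 (l(Z) = √(Z - 26)/5 = √(-26 + Z)/5)
t = -1/4044091 (t = 1/(-4044091) = -1/4044091 ≈ -2.4727e-7)
√(l(2094) + t) = √(√(-26 + 2094)/5 - 1/4044091) = √(√2068/5 - 1/4044091) = √((2*√517)/5 - 1/4044091) = √(2*√517/5 - 1/4044091) = √(-1/4044091 + 2*√517/5)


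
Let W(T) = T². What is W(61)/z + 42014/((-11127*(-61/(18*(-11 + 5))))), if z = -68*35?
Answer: -4441632049/538472620 ≈ -8.2486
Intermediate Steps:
z = -2380
W(61)/z + 42014/((-11127*(-61/(18*(-11 + 5))))) = 61²/(-2380) + 42014/((-11127*(-61/(18*(-11 + 5))))) = 3721*(-1/2380) + 42014/((-11127/((-3*(-1/61))*(-6*(-6))))) = -3721/2380 + 42014/((-11127/((3/61)*36))) = -3721/2380 + 42014/((-11127/108/61)) = -3721/2380 + 42014/((-11127*61/108)) = -3721/2380 + 42014/(-226249/36) = -3721/2380 + 42014*(-36/226249) = -3721/2380 - 1512504/226249 = -4441632049/538472620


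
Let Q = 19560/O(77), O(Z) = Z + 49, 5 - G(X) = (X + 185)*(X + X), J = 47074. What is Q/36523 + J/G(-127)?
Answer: 36153000362/11303028471 ≈ 3.1985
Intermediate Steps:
G(X) = 5 - 2*X*(185 + X) (G(X) = 5 - (X + 185)*(X + X) = 5 - (185 + X)*2*X = 5 - 2*X*(185 + X))
O(Z) = 49 + Z
Q = 3260/21 (Q = 19560/(49 + 77) = 19560/126 = 19560*(1/126) = 3260/21 ≈ 155.24)
Q/36523 + J/G(-127) = (3260/21)/36523 + 47074/(5 - 370*(-127) - 2*(-127)²) = (3260/21)*(1/36523) + 47074/(5 + 46990 - 2*16129) = 3260/766983 + 47074/(5 + 46990 - 32258) = 3260/766983 + 47074/14737 = 36153000362/11303028471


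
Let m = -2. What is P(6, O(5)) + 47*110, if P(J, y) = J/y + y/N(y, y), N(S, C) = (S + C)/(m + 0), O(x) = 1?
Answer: 5175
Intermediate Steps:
N(S, C) = -C/2 - S/2 (N(S, C) = (S + C)/(-2 + 0) = (C + S)/(-2) = (C + S)*(-½) = -C/2 - S/2)
P(J, y) = -1 + J/y (P(J, y) = J/y + y/(-y/2 - y/2) = J/y + y/((-y)) = J/y + y*(-1/y) = J/y - 1 = -1 + J/y)
P(6, O(5)) + 47*110 = (6 - 1*1)/1 + 47*110 = 1*(6 - 1) + 5170 = 1*5 + 5170 = 5 + 5170 = 5175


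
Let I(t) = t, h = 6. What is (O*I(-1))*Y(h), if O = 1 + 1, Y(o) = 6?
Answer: -12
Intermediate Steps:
O = 2
(O*I(-1))*Y(h) = (2*(-1))*6 = -2*6 = -12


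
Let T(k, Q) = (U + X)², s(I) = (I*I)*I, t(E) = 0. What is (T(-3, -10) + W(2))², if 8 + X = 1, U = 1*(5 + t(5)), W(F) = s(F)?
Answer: 144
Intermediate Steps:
s(I) = I³ (s(I) = I²*I = I³)
W(F) = F³
U = 5 (U = 1*(5 + 0) = 1*5 = 5)
X = -7 (X = -8 + 1 = -7)
T(k, Q) = 4 (T(k, Q) = (5 - 7)² = (-2)² = 4)
(T(-3, -10) + W(2))² = (4 + 2³)² = (4 + 8)² = 12² = 144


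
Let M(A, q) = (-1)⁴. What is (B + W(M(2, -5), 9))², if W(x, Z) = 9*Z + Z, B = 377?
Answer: 218089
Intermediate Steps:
M(A, q) = 1
W(x, Z) = 10*Z
(B + W(M(2, -5), 9))² = (377 + 10*9)² = (377 + 90)² = 467² = 218089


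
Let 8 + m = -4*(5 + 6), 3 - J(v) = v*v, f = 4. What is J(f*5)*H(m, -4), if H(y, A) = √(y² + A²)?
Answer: -1588*√170 ≈ -20705.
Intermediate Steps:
J(v) = 3 - v² (J(v) = 3 - v*v = 3 - v²)
m = -52 (m = -8 - 4*(5 + 6) = -8 - 4*11 = -8 - 44 = -52)
H(y, A) = √(A² + y²)
J(f*5)*H(m, -4) = (3 - (4*5)²)*√((-4)² + (-52)²) = (3 - 1*20²)*√(16 + 2704) = (3 - 1*400)*√2720 = (3 - 400)*(4*√170) = -1588*√170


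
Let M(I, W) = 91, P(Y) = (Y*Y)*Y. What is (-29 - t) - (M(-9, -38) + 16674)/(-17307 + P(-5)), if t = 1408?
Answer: -25033019/17432 ≈ -1436.0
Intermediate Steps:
P(Y) = Y**3 (P(Y) = Y**2*Y = Y**3)
(-29 - t) - (M(-9, -38) + 16674)/(-17307 + P(-5)) = (-29 - 1*1408) - (91 + 16674)/(-17307 + (-5)**3) = (-29 - 1408) - 16765/(-17307 - 125) = -1437 - 16765/(-17432) = -1437 - 16765*(-1)/17432 = -1437 - 1*(-16765/17432) = -1437 + 16765/17432 = -25033019/17432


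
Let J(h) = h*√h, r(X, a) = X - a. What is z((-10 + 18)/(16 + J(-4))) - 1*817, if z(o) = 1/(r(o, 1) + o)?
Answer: -818 - 2*I ≈ -818.0 - 2.0*I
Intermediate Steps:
J(h) = h^(3/2)
z(o) = 1/(-1 + 2*o) (z(o) = 1/((o - 1*1) + o) = 1/((o - 1) + o) = 1/((-1 + o) + o) = 1/(-1 + 2*o))
z((-10 + 18)/(16 + J(-4))) - 1*817 = 1/(-1 + 2*((-10 + 18)/(16 + (-4)^(3/2)))) - 1*817 = 1/(-1 + 2*(8/(16 - 8*I))) - 817 = 1/(-1 + 2*(8*((16 + 8*I)/320))) - 817 = 1/(-1 + 2*((16 + 8*I)/40)) - 817 = 1/(-1 + (16 + 8*I)/20) - 817 = -817 + 1/(-1 + (16 + 8*I)/20)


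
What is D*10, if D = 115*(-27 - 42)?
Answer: -79350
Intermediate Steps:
D = -7935 (D = 115*(-69) = -7935)
D*10 = -7935*10 = -79350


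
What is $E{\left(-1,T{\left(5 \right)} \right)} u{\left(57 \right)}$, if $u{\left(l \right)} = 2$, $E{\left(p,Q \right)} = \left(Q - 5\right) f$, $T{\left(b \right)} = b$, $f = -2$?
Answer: $0$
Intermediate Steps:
$E{\left(p,Q \right)} = 10 - 2 Q$ ($E{\left(p,Q \right)} = \left(Q - 5\right) \left(-2\right) = \left(-5 + Q\right) \left(-2\right) = 10 - 2 Q$)
$E{\left(-1,T{\left(5 \right)} \right)} u{\left(57 \right)} = \left(10 - 10\right) 2 = 0 \cdot 2 = 0$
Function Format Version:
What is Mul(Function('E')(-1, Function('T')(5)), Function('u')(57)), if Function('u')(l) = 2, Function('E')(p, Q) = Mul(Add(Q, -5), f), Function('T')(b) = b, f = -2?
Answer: 0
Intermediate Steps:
Function('E')(p, Q) = Add(10, Mul(-2, Q)) (Function('E')(p, Q) = Mul(Add(Q, -5), -2) = Mul(Add(-5, Q), -2) = Add(10, Mul(-2, Q)))
Mul(Function('E')(-1, Function('T')(5)), Function('u')(57)) = Mul(Add(10, Mul(-2, 5)), 2) = Mul(Add(10, -10), 2) = Mul(0, 2) = 0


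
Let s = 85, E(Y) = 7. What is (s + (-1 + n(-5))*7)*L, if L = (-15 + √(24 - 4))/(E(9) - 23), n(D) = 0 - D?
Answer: 1695/16 - 113*√5/8 ≈ 74.353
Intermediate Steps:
n(D) = -D
L = 15/16 - √5/8 (L = (-15 + √(24 - 4))/(7 - 23) = (-15 + √20)/(-16) = (-15 + 2*√5)*(-1/16) = 15/16 - √5/8 ≈ 0.65799)
(s + (-1 + n(-5))*7)*L = (85 + (-1 - 1*(-5))*7)*(15/16 - √5/8) = (85 + (-1 + 5)*7)*(15/16 - √5/8) = (85 + 4*7)*(15/16 - √5/8) = (85 + 28)*(15/16 - √5/8) = 113*(15/16 - √5/8) = 1695/16 - 113*√5/8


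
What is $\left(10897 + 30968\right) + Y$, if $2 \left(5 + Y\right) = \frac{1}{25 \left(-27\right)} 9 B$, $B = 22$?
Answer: $\frac{3139489}{75} \approx 41860.0$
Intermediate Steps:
$Y = - \frac{386}{75}$ ($Y = -5 + \frac{\frac{1}{25 \left(-27\right)} 9 \cdot 22}{2} = -5 + \frac{\frac{1}{25} \left(- \frac{1}{27}\right) 9 \cdot 22}{2} = -5 + \frac{\left(- \frac{1}{675}\right) 9 \cdot 22}{2} = -5 + \frac{\left(- \frac{1}{75}\right) 22}{2} = -5 + \frac{1}{2} \left(- \frac{22}{75}\right) = -5 - \frac{11}{75} = - \frac{386}{75} \approx -5.1467$)
$\left(10897 + 30968\right) + Y = \left(10897 + 30968\right) - \frac{386}{75} = 41865 - \frac{386}{75} = \frac{3139489}{75}$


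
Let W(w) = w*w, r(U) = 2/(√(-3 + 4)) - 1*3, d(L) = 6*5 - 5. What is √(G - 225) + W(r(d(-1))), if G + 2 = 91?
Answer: 1 + 2*I*√34 ≈ 1.0 + 11.662*I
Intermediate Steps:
d(L) = 25 (d(L) = 30 - 5 = 25)
G = 89 (G = -2 + 91 = 89)
r(U) = -1 (r(U) = 2/(√1) - 3 = 2/1 - 3 = 2*1 - 3 = 2 - 3 = -1)
W(w) = w²
√(G - 225) + W(r(d(-1))) = √(89 - 225) + (-1)² = √(-136) + 1 = 2*I*√34 + 1 = 1 + 2*I*√34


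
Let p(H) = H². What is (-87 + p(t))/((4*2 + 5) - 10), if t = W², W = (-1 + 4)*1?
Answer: -2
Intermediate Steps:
W = 3 (W = 3*1 = 3)
t = 9 (t = 3² = 9)
(-87 + p(t))/((4*2 + 5) - 10) = (-87 + 9²)/((4*2 + 5) - 10) = (-87 + 81)/((8 + 5) - 10) = -6/(13 - 10) = -6/3 = -6*⅓ = -2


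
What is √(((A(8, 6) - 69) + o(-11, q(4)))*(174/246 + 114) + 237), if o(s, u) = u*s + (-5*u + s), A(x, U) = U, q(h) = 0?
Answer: I*√13870505/41 ≈ 90.837*I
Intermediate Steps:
o(s, u) = s - 5*u + s*u (o(s, u) = s*u + (s - 5*u) = s - 5*u + s*u)
√(((A(8, 6) - 69) + o(-11, q(4)))*(174/246 + 114) + 237) = √(((6 - 69) + (-11 - 5*0 - 11*0))*(174/246 + 114) + 237) = √((-63 + (-11 + 0 + 0))*(174*(1/246) + 114) + 237) = √((-63 - 11)*(29/41 + 114) + 237) = √(-74*4703/41 + 237) = √(-348022/41 + 237) = √(-338305/41) = I*√13870505/41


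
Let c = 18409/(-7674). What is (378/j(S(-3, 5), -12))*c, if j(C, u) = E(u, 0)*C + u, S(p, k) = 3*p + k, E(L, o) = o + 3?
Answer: 386589/10232 ≈ 37.782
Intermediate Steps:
E(L, o) = 3 + o
S(p, k) = k + 3*p
j(C, u) = u + 3*C (j(C, u) = (3 + 0)*C + u = 3*C + u = u + 3*C)
c = -18409/7674 (c = 18409*(-1/7674) = -18409/7674 ≈ -2.3989)
(378/j(S(-3, 5), -12))*c = (378/(-12 + 3*(5 + 3*(-3))))*(-18409/7674) = (378/(-12 + 3*(5 - 9)))*(-18409/7674) = (378/(-12 + 3*(-4)))*(-18409/7674) = (378/(-12 - 12))*(-18409/7674) = (378/(-24))*(-18409/7674) = (378*(-1/24))*(-18409/7674) = -63/4*(-18409/7674) = 386589/10232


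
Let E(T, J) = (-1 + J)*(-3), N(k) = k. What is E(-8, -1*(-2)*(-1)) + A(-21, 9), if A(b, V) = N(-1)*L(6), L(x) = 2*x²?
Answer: -63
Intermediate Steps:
E(T, J) = 3 - 3*J
A(b, V) = -72 (A(b, V) = -2*6² = -2*36 = -1*72 = -72)
E(-8, -1*(-2)*(-1)) + A(-21, 9) = (3 - 3*(-1*(-2))*(-1)) - 72 = (3 - 6*(-1)) - 72 = (3 - 3*(-2)) - 72 = (3 + 6) - 72 = 9 - 72 = -63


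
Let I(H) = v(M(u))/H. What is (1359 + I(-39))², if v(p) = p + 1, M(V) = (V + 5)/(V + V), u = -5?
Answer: 2809000000/1521 ≈ 1.8468e+6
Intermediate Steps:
M(V) = (5 + V)/(2*V) (M(V) = (5 + V)/((2*V)) = (5 + V)*(1/(2*V)) = (5 + V)/(2*V))
v(p) = 1 + p
I(H) = 1/H (I(H) = (1 + (½)*(5 - 5)/(-5))/H = (1 + (½)*(-⅕)*0)/H = (1 + 0)/H = 1/H)
(1359 + I(-39))² = (1359 + 1/(-39))² = (1359 - 1/39)² = (53000/39)² = 2809000000/1521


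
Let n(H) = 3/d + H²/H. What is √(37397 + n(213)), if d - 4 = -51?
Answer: √83080349/47 ≈ 193.93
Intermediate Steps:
d = -47 (d = 4 - 51 = -47)
n(H) = -3/47 + H (n(H) = 3/(-47) + H²/H = 3*(-1/47) + H = -3/47 + H)
√(37397 + n(213)) = √(37397 + (-3/47 + 213)) = √(37397 + 10008/47) = √(1767667/47) = √83080349/47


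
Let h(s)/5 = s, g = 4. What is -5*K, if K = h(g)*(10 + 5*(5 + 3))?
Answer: -5000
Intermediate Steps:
h(s) = 5*s
K = 1000 (K = (5*4)*(10 + 5*(5 + 3)) = 20*(10 + 5*8) = 20*(10 + 40) = 20*50 = 1000)
-5*K = -5*1000 = -5000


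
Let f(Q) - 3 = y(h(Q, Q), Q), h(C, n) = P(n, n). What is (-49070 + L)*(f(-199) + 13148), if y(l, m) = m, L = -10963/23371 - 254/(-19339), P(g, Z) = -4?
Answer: -287255424049150456/451971769 ≈ -6.3556e+8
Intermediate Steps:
L = -206077223/451971769 (L = -10963*1/23371 - 254*(-1/19339) = -10963/23371 + 254/19339 = -206077223/451971769 ≈ -0.45595)
h(C, n) = -4
f(Q) = 3 + Q
(-49070 + L)*(f(-199) + 13148) = (-49070 - 206077223/451971769)*((3 - 199) + 13148) = -22178460782053*(-196 + 13148)/451971769 = -22178460782053/451971769*12952 = -287255424049150456/451971769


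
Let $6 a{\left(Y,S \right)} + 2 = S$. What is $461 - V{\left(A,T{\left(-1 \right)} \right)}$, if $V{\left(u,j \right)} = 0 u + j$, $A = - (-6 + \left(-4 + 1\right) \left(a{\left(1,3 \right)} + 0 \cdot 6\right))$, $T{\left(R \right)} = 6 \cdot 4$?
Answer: $437$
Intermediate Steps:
$a{\left(Y,S \right)} = - \frac{1}{3} + \frac{S}{6}$
$T{\left(R \right)} = 24$
$A = \frac{13}{2}$ ($A = - (-6 + \left(-4 + 1\right) \left(\left(- \frac{1}{3} + \frac{1}{6} \cdot 3\right) + 0 \cdot 6\right)) = - (-6 - 3 \left(\left(- \frac{1}{3} + \frac{1}{2}\right) + 0\right)) = - (-6 - 3 \left(\frac{1}{6} + 0\right)) = - (-6 - \frac{1}{2}) = \left(-1\right) \left(- \frac{13}{2}\right) = \frac{13}{2} \approx 6.5$)
$V{\left(u,j \right)} = j$ ($V{\left(u,j \right)} = 0 + j = j$)
$461 - V{\left(A,T{\left(-1 \right)} \right)} = 461 - 24 = 437$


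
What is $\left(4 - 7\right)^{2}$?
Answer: $9$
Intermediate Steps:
$\left(4 - 7\right)^{2} = \left(-3\right)^{2} = 9$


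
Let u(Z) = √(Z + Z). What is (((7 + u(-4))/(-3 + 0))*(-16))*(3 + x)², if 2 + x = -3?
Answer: 448/3 + 128*I*√2/3 ≈ 149.33 + 60.34*I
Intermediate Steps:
x = -5 (x = -2 - 3 = -5)
u(Z) = √2*√Z (u(Z) = √(2*Z) = √2*√Z)
(((7 + u(-4))/(-3 + 0))*(-16))*(3 + x)² = (((7 + √2*√(-4))/(-3 + 0))*(-16))*(3 - 5)² = (((7 + √2*(2*I))/(-3))*(-16))*(-2)² = (((7 + 2*I*√2)*(-⅓))*(-16))*4 = ((-7/3 - 2*I*√2/3)*(-16))*4 = (112/3 + 32*I*√2/3)*4 = 448/3 + 128*I*√2/3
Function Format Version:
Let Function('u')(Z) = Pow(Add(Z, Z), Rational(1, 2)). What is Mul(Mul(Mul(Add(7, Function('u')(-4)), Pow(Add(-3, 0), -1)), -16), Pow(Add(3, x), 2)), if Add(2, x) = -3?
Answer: Add(Rational(448, 3), Mul(Rational(128, 3), I, Pow(2, Rational(1, 2)))) ≈ Add(149.33, Mul(60.340, I))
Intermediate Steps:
x = -5 (x = Add(-2, -3) = -5)
Function('u')(Z) = Mul(Pow(2, Rational(1, 2)), Pow(Z, Rational(1, 2))) (Function('u')(Z) = Pow(Mul(2, Z), Rational(1, 2)) = Mul(Pow(2, Rational(1, 2)), Pow(Z, Rational(1, 2))))
Mul(Mul(Mul(Add(7, Function('u')(-4)), Pow(Add(-3, 0), -1)), -16), Pow(Add(3, x), 2)) = Mul(Mul(Mul(Add(7, Mul(Pow(2, Rational(1, 2)), Pow(-4, Rational(1, 2)))), Pow(Add(-3, 0), -1)), -16), Pow(Add(3, -5), 2)) = Mul(Mul(Mul(Add(7, Mul(Pow(2, Rational(1, 2)), Mul(2, I))), Pow(-3, -1)), -16), Pow(-2, 2)) = Mul(Mul(Mul(Add(7, Mul(2, I, Pow(2, Rational(1, 2)))), Rational(-1, 3)), -16), 4) = Mul(Mul(Add(Rational(-7, 3), Mul(Rational(-2, 3), I, Pow(2, Rational(1, 2)))), -16), 4) = Mul(Add(Rational(112, 3), Mul(Rational(32, 3), I, Pow(2, Rational(1, 2)))), 4) = Add(Rational(448, 3), Mul(Rational(128, 3), I, Pow(2, Rational(1, 2))))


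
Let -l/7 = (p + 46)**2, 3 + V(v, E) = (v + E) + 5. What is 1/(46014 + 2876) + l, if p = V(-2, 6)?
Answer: -925389919/48890 ≈ -18928.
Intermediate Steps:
V(v, E) = 2 + E + v (V(v, E) = -3 + ((v + E) + 5) = -3 + ((E + v) + 5) = -3 + (5 + E + v) = 2 + E + v)
p = 6 (p = 2 + 6 - 2 = 6)
l = -18928 (l = -7*(6 + 46)**2 = -7*52**2 = -7*2704 = -18928)
1/(46014 + 2876) + l = 1/(46014 + 2876) - 18928 = 1/48890 - 18928 = -925389919/48890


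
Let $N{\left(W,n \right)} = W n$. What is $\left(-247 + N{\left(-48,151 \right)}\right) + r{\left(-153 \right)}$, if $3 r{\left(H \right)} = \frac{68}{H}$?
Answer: $- \frac{202369}{27} \approx -7495.1$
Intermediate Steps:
$r{\left(H \right)} = \frac{68}{3 H}$ ($r{\left(H \right)} = \frac{68 \frac{1}{H}}{3} = \frac{68}{3 H}$)
$\left(-247 + N{\left(-48,151 \right)}\right) + r{\left(-153 \right)} = \left(-247 - 7248\right) + \frac{68}{3 \left(-153\right)} = \left(-247 - 7248\right) + \frac{68}{3} \left(- \frac{1}{153}\right) = -7495 - \frac{4}{27} = - \frac{202369}{27}$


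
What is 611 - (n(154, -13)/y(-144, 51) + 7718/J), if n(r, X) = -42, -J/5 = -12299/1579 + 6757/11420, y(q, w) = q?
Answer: 411411817279/1038282216 ≈ 396.24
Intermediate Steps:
J = 129785277/3606436 (J = -5*(-12299/1579 + 6757/11420) = -5*(-129785277/18032180) = 129785277/3606436 ≈ 35.987)
611 - (n(154, -13)/y(-144, 51) + 7718/J) = 611 - (-42/(-144) + 7718/(129785277/3606436)) = 611 - (-42*(-1/144) + 7718*(3606436/129785277)) = 611 - (7/24 + 27834473048/129785277) = 611 - 1*222978616697/1038282216 = 611 - 222978616697/1038282216 = 411411817279/1038282216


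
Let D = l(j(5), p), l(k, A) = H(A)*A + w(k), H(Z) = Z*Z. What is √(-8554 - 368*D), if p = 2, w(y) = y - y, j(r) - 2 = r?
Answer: I*√11498 ≈ 107.23*I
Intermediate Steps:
j(r) = 2 + r
w(y) = 0
H(Z) = Z²
l(k, A) = A³ (l(k, A) = A²*A + 0 = A³ + 0 = A³)
D = 8 (D = 2³ = 8)
√(-8554 - 368*D) = √(-8554 - 368*8) = √(-8554 - 2944) = √(-11498) = I*√11498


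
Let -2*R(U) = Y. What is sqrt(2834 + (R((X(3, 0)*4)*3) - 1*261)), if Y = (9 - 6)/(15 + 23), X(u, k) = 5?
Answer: sqrt(3715355)/38 ≈ 50.724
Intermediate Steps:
Y = 3/38 ≈ 0.078947
R(U) = -3/76 (R(U) = -1/2*3/38 = -3/76)
sqrt(2834 + (R((X(3, 0)*4)*3) - 1*261)) = sqrt(2834 + (-3/76 - 1*261)) = sqrt(2834 + (-3/76 - 261)) = sqrt(2834 - 19839/76) = sqrt(195545/76) = sqrt(3715355)/38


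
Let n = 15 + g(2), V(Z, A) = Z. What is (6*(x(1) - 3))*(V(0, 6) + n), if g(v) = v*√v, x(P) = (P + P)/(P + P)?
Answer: -180 - 24*√2 ≈ -213.94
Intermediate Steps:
x(P) = 1 (x(P) = (2*P)/((2*P)) = (2*P)*(1/(2*P)) = 1)
g(v) = v^(3/2)
n = 15 + 2*√2 (n = 15 + 2^(3/2) = 15 + 2*√2 ≈ 17.828)
(6*(x(1) - 3))*(V(0, 6) + n) = (6*(1 - 3))*(0 + (15 + 2*√2)) = (6*(-2))*(15 + 2*√2) = -12*(15 + 2*√2) = -180 - 24*√2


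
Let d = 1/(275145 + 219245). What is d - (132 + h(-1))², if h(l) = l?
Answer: -8484226789/494390 ≈ -17161.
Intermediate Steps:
d = 1/494390 ≈ 2.0227e-6
d - (132 + h(-1))² = 1/494390 - (132 - 1)² = 1/494390 - 1*131² = 1/494390 - 1*17161 = 1/494390 - 17161 = -8484226789/494390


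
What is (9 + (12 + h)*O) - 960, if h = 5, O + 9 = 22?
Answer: -730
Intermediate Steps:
O = 13 (O = -9 + 22 = 13)
(9 + (12 + h)*O) - 960 = (9 + (12 + 5)*13) - 960 = (9 + 17*13) - 960 = (9 + 221) - 960 = 230 - 960 = -730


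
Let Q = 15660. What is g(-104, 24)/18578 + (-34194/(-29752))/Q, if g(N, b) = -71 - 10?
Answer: -3091997149/721316116080 ≈ -0.0042866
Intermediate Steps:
g(N, b) = -81
g(-104, 24)/18578 + (-34194/(-29752))/Q = -81/18578 - 34194/(-29752)/15660 = -81*1/18578 - 34194*(-1/29752)*(1/15660) = -81/18578 + (17097/14876)*(1/15660) = -81/18578 + 5699/77652720 = -3091997149/721316116080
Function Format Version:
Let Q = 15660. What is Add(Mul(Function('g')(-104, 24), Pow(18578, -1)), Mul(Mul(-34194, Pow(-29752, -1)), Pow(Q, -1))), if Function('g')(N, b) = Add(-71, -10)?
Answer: Rational(-3091997149, 721316116080) ≈ -0.0042866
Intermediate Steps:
Function('g')(N, b) = -81
Add(Mul(Function('g')(-104, 24), Pow(18578, -1)), Mul(Mul(-34194, Pow(-29752, -1)), Pow(Q, -1))) = Add(Mul(-81, Pow(18578, -1)), Mul(Mul(-34194, Pow(-29752, -1)), Pow(15660, -1))) = Add(Mul(-81, Rational(1, 18578)), Mul(Mul(-34194, Rational(-1, 29752)), Rational(1, 15660))) = Add(Rational(-81, 18578), Mul(Rational(17097, 14876), Rational(1, 15660))) = Add(Rational(-81, 18578), Rational(5699, 77652720)) = Rational(-3091997149, 721316116080)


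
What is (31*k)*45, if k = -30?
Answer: -41850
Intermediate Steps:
(31*k)*45 = (31*(-30))*45 = -930*45 = -41850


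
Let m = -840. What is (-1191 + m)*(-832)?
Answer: 1689792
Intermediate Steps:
(-1191 + m)*(-832) = (-1191 - 840)*(-832) = -2031*(-832) = 1689792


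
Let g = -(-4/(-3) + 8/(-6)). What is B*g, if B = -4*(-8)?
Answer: 0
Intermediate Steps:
g = 0 (g = -(-4*(-⅓) + 8*(-⅙)) = -(4/3 - 4/3) = -1*0 = 0)
B = 32
B*g = 32*0 = 0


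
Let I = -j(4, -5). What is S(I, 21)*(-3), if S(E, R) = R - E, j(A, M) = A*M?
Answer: -3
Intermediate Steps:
I = 20 (I = -4*(-5) = -1*(-20) = 20)
S(I, 21)*(-3) = (21 - 1*20)*(-3) = (21 - 20)*(-3) = 1*(-3) = -3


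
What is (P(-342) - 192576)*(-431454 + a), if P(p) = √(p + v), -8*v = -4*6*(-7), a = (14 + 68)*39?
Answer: 82471827456 - 4710816*I*√3 ≈ 8.2472e+10 - 8.1594e+6*I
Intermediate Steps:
a = 3198 (a = 82*39 = 3198)
v = -21 (v = -(-4*6)*(-7)/8 = -(-3)*(-7) = -⅛*168 = -21)
P(p) = √(-21 + p) (P(p) = √(p - 21) = √(-21 + p))
(P(-342) - 192576)*(-431454 + a) = (√(-21 - 342) - 192576)*(-431454 + 3198) = (√(-363) - 192576)*(-428256) = (11*I*√3 - 192576)*(-428256) = (-192576 + 11*I*√3)*(-428256) = 82471827456 - 4710816*I*√3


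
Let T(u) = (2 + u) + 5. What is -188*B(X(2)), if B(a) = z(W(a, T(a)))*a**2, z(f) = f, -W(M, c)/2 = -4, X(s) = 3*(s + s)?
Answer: -216576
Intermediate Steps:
T(u) = 7 + u
X(s) = 6*s (X(s) = 3*(2*s) = 6*s)
W(M, c) = 8 (W(M, c) = -2*(-4) = 8)
B(a) = 8*a**2
-188*B(X(2)) = -1504*(6*2)**2 = -1504*12**2 = -1504*144 = -188*1152 = -216576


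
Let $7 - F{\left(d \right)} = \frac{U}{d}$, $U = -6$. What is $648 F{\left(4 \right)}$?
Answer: $5508$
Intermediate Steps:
$F{\left(d \right)} = 7 + \frac{6}{d}$ ($F{\left(d \right)} = 7 - - \frac{6}{d} = 7 + \frac{6}{d}$)
$648 F{\left(4 \right)} = 648 \left(7 + \frac{6}{4}\right) = 648 \left(7 + 6 \cdot \frac{1}{4}\right) = 648 \left(7 + \frac{3}{2}\right) = 648 \cdot \frac{17}{2} = 5508$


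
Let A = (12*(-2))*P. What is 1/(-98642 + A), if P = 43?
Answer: -1/99674 ≈ -1.0033e-5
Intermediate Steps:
A = -1032 (A = (12*(-2))*43 = -24*43 = -1032)
1/(-98642 + A) = 1/(-98642 - 1032) = 1/(-99674) = -1/99674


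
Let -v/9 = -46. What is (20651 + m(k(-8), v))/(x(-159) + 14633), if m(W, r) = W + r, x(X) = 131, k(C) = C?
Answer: 21057/14764 ≈ 1.4262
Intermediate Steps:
v = 414 (v = -9*(-46) = 414)
(20651 + m(k(-8), v))/(x(-159) + 14633) = (20651 + (-8 + 414))/(131 + 14633) = (20651 + 406)/14764 = 21057*(1/14764) = 21057/14764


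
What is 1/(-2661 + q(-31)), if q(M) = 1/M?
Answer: -31/82492 ≈ -0.00037579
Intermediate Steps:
1/(-2661 + q(-31)) = 1/(-2661 + 1/(-31)) = 1/(-2661 - 1/31) = 1/(-82492/31) = -31/82492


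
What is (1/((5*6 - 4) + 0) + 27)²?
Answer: 494209/676 ≈ 731.08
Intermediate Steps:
(1/((5*6 - 4) + 0) + 27)² = (1/((30 - 4) + 0) + 27)² = (1/(26 + 0) + 27)² = (1/26 + 27)² = (703/26)² = 494209/676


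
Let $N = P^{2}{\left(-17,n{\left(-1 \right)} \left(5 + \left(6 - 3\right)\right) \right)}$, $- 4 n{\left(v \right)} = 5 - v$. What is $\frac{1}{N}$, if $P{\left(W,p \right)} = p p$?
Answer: $\frac{1}{20736} \approx 4.8225 \cdot 10^{-5}$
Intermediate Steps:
$n{\left(v \right)} = - \frac{5}{4} + \frac{v}{4}$ ($n{\left(v \right)} = - \frac{5 - v}{4} = - \frac{5}{4} + \frac{v}{4}$)
$P{\left(W,p \right)} = p^{2}$
$N = 20736$ ($N = \left(\left(\left(- \frac{5}{4} + \frac{1}{4} \left(-1\right)\right) \left(5 + \left(6 - 3\right)\right)\right)^{2}\right)^{2} = \left(\left(\left(- \frac{5}{4} - \frac{1}{4}\right) \left(5 + 3\right)\right)^{2}\right)^{2} = \left(\left(\left(- \frac{3}{2}\right) 8\right)^{2}\right)^{2} = \left(\left(-12\right)^{2}\right)^{2} = 144^{2} = 20736$)
$\frac{1}{N} = \frac{1}{20736}$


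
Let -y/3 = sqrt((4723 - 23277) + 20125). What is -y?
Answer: 3*sqrt(1571) ≈ 118.91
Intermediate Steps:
y = -3*sqrt(1571) (y = -3*sqrt((4723 - 23277) + 20125) = -3*sqrt(-18554 + 20125) = -3*sqrt(1571) ≈ -118.91)
-y = -(-3)*sqrt(1571) = 3*sqrt(1571)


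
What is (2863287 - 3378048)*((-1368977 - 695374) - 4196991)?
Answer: 3223094669262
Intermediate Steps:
(2863287 - 3378048)*((-1368977 - 695374) - 4196991) = -514761*(-2064351 - 4196991) = -514761*(-6261342) = 3223094669262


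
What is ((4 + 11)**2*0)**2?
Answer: 0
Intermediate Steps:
((4 + 11)**2*0)**2 = (15**2*0)**2 = (225*0)**2 = 0**2 = 0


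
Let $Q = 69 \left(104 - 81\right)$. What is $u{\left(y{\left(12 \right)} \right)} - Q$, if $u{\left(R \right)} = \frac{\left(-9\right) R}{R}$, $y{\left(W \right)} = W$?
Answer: $-1596$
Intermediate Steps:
$u{\left(R \right)} = -9$
$Q = 1587$ ($Q = 69 \cdot 23 = 1587$)
$u{\left(y{\left(12 \right)} \right)} - Q = -9 - 1587 = -1596$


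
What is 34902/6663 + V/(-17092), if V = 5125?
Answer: 187465703/37961332 ≈ 4.9383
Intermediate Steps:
34902/6663 + V/(-17092) = 34902/6663 + 5125/(-17092) = 34902*(1/6663) + 5125*(-1/17092) = 11634/2221 - 5125/17092 = 187465703/37961332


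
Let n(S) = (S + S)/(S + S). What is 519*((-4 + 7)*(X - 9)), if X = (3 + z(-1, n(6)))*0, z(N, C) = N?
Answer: -14013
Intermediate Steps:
n(S) = 1 (n(S) = (2*S)/((2*S)) = (2*S)*(1/(2*S)) = 1)
X = 0 (X = (3 - 1)*0 = 2*0 = 0)
519*((-4 + 7)*(X - 9)) = 519*((-4 + 7)*(0 - 9)) = 519*(3*(-9)) = 519*(-27) = -14013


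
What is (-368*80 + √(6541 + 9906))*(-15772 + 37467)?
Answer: -638700800 + 21695*√16447 ≈ -6.3592e+8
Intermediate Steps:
(-368*80 + √(6541 + 9906))*(-15772 + 37467) = (-29440 + √16447)*21695 = -638700800 + 21695*√16447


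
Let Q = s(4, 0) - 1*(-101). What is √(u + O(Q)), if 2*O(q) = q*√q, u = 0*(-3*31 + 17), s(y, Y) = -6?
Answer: √2*95^(¾)/2 ≈ 21.517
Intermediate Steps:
u = 0 (u = 0*(-93 + 17) = 0*(-76) = 0)
Q = 95 (Q = -6 - 1*(-101) = -6 + 101 = 95)
O(q) = q^(3/2)/2 (O(q) = (q*√q)/2 = q^(3/2)/2)
√(u + O(Q)) = √(0 + 95^(3/2)/2) = √(0 + (95*√95)/2) = √(0 + 95*√95/2) = √(95*√95/2) = √2*95^(¾)/2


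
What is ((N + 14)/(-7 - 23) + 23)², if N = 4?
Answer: 12544/25 ≈ 501.76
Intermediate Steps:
((N + 14)/(-7 - 23) + 23)² = ((4 + 14)/(-7 - 23) + 23)² = (18/(-30) + 23)² = (18*(-1/30) + 23)² = (-⅗ + 23)² = (112/5)² = 12544/25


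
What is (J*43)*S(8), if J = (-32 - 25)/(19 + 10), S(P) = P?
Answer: -19608/29 ≈ -676.14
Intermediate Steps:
J = -57/29 ≈ -1.9655
(J*43)*S(8) = -57/29*43*8 = -2451/29*8 = -19608/29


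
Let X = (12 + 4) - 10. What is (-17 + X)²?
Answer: 121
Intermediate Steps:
X = 6 (X = 16 - 10 = 6)
(-17 + X)² = (-17 + 6)² = (-11)² = 121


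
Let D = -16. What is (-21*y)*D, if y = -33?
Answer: -11088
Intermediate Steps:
(-21*y)*D = -21*(-33)*(-16) = 693*(-16) = -11088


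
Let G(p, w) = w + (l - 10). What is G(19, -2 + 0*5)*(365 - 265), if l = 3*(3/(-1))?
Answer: -2100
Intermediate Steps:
l = -9 (l = 3*(3*(-1)) = 3*(-3) = -9)
G(p, w) = -19 + w (G(p, w) = w + (-9 - 10) = w - 19 = -19 + w)
G(19, -2 + 0*5)*(365 - 265) = (-19 + (-2 + 0*5))*(365 - 265) = (-19 + (-2 + 0))*100 = (-19 - 2)*100 = -21*100 = -2100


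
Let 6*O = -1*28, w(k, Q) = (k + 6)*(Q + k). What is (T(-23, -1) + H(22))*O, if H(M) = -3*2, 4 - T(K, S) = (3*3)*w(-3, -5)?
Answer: -2996/3 ≈ -998.67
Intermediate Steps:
w(k, Q) = (6 + k)*(Q + k)
T(K, S) = 220 (T(K, S) = 4 - 3*3*((-3)**2 + 6*(-5) + 6*(-3) - 5*(-3)) = 4 - 9*(9 - 30 - 18 + 15) = 4 - 9*(-24) = 4 - 1*(-216) = 4 + 216 = 220)
H(M) = -6
O = -14/3 (O = (-1*28)/6 = (1/6)*(-28) = -14/3 ≈ -4.6667)
(T(-23, -1) + H(22))*O = (220 - 6)*(-14/3) = 214*(-14/3) = -2996/3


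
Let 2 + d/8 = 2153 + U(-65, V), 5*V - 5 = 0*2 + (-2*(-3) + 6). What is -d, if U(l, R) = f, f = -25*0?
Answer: -17208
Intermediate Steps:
V = 17/5 (V = 1 + (0*2 + (-2*(-3) + 6))/5 = 1 + (0 + (6 + 6))/5 = 1 + (0 + 12)/5 = 1 + (⅕)*12 = 1 + 12/5 = 17/5 ≈ 3.4000)
f = 0
U(l, R) = 0
d = 17208 (d = -16 + 8*(2153 + 0) = -16 + 8*2153 = -16 + 17224 = 17208)
-d = -1*17208 = -17208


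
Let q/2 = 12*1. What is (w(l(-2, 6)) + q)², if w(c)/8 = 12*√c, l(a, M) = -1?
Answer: -8640 + 4608*I ≈ -8640.0 + 4608.0*I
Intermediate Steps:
w(c) = 96*√c (w(c) = 8*(12*√c) = 96*√c)
q = 24 (q = 2*(12*1) = 2*12 = 24)
(w(l(-2, 6)) + q)² = (96*√(-1) + 24)² = (96*I + 24)² = (24 + 96*I)²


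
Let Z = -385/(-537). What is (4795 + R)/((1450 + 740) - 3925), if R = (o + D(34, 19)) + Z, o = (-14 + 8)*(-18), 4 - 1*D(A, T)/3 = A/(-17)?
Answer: -2642962/931695 ≈ -2.8367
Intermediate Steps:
D(A, T) = 12 + 3*A/17 (D(A, T) = 12 - 3*A/(-17) = 12 - 3*A*(-1)/17 = 12 - (-3)*A/17 = 12 + 3*A/17)
o = 108 (o = -6*(-18) = 108)
Z = 385/537 (Z = -385*(-1/537) = 385/537 ≈ 0.71695)
R = 68047/537 (R = (108 + (12 + (3/17)*34)) + 385/537 = (108 + (12 + 6)) + 385/537 = (108 + 18) + 385/537 = 126 + 385/537 = 68047/537 ≈ 126.72)
(4795 + R)/((1450 + 740) - 3925) = (4795 + 68047/537)/((1450 + 740) - 3925) = 2642962/(537*(2190 - 3925)) = (2642962/537)/(-1735) = (2642962/537)*(-1/1735) = -2642962/931695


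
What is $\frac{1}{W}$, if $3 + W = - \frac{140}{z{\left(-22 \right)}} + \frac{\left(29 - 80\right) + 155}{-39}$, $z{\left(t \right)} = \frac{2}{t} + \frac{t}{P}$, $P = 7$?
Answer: $\frac{83}{3123} \approx 0.026577$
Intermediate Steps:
$z{\left(t \right)} = \frac{2}{t} + \frac{t}{7}$
$W = \frac{3123}{83}$ ($W = -3 - \left(\frac{140}{\frac{2}{-22} + \frac{1}{7} \left(-22\right)} - \frac{\left(29 - 80\right) + 155}{-39}\right) = -3 - \left(\frac{140}{2 \left(- \frac{1}{22}\right) - \frac{22}{7}} - \left(-51 + 155\right) \left(- \frac{1}{39}\right)\right) = -3 - \left(\frac{8}{3} + \frac{140}{- \frac{1}{11} - \frac{22}{7}}\right) = -3 - \left(\frac{8}{3} + \frac{140}{- \frac{249}{77}}\right) = -3 - - \frac{3372}{83} = -3 + \left(\frac{10780}{249} - \frac{8}{3}\right) = -3 + \frac{3372}{83} = \frac{3123}{83} \approx 37.627$)
$\frac{1}{W} = \frac{1}{\frac{3123}{83}} = \frac{83}{3123}$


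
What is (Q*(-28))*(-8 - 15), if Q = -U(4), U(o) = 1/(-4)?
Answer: 161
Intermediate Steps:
U(o) = -¼
Q = ¼ (Q = -1*(-¼) = ¼ ≈ 0.25000)
(Q*(-28))*(-8 - 15) = ((¼)*(-28))*(-8 - 15) = -7*(-23) = 161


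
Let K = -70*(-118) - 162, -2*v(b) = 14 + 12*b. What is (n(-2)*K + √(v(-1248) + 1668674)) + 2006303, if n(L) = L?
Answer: 1990107 + √1676155 ≈ 1.9914e+6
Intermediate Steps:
v(b) = -7 - 6*b (v(b) = -(14 + 12*b)/2 = -7 - 6*b)
K = 8098 (K = 8260 - 162 = 8098)
(n(-2)*K + √(v(-1248) + 1668674)) + 2006303 = (-2*8098 + √((-7 - 6*(-1248)) + 1668674)) + 2006303 = (-16196 + √((-7 + 7488) + 1668674)) + 2006303 = (-16196 + √(7481 + 1668674)) + 2006303 = (-16196 + √1676155) + 2006303 = 1990107 + √1676155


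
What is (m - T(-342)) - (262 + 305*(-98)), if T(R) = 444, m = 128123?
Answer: 157307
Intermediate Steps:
(m - T(-342)) - (262 + 305*(-98)) = (128123 - 1*444) - (262 + 305*(-98)) = (128123 - 444) - (262 - 29890) = 127679 - 1*(-29628) = 127679 + 29628 = 157307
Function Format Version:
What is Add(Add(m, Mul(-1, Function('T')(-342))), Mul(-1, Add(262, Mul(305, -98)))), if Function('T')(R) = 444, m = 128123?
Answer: 157307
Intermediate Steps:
Add(Add(m, Mul(-1, Function('T')(-342))), Mul(-1, Add(262, Mul(305, -98)))) = Add(Add(128123, Mul(-1, 444)), Mul(-1, Add(262, Mul(305, -98)))) = Add(Add(128123, -444), Mul(-1, Add(262, -29890))) = Add(127679, Mul(-1, -29628)) = Add(127679, 29628) = 157307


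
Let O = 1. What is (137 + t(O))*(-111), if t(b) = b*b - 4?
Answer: -14874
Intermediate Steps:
t(b) = -4 + b**2 (t(b) = b**2 - 4 = -4 + b**2)
(137 + t(O))*(-111) = (137 + (-4 + 1**2))*(-111) = (137 + (-4 + 1))*(-111) = (137 - 3)*(-111) = 134*(-111) = -14874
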